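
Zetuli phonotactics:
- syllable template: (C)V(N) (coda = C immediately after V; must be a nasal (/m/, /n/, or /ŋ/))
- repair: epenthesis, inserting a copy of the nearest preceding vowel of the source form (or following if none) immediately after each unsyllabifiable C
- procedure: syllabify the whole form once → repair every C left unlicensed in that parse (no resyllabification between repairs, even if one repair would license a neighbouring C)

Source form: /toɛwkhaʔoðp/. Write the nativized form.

Syllabifying with onset maximization leaves /w/, /k/, /ð/, /p/ stranded (only a nasal (/m/, /n/, or /ŋ/) is licensed in coda position; onsets are limited to one consonant).
Inserting the epenthetic vowel yields /w/ → /wɛ/, /k/ → /kɛ/, /ð/ → /ðo/, /p/ → /po/.

toɛwɛkɛhaʔoðopo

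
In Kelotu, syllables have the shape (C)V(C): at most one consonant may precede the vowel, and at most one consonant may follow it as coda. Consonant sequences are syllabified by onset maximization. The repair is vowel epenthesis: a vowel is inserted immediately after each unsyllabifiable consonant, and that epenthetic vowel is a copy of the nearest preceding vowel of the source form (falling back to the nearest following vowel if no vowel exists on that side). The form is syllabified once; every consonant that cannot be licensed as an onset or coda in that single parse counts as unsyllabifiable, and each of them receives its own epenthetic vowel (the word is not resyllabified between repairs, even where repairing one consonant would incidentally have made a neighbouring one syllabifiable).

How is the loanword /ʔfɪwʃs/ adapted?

The consonants /ʔ/, /ʃ/, /s/ cannot be parsed into a legal (C)V(C) syllable (at most one coda consonant is licensed; onsets are limited to one consonant).
Epenthesis after each stranded consonant: /ʔ/ → /ʔɪ/, /ʃ/ → /ʃɪ/, /s/ → /sɪ/.

ʔɪfɪwʃɪsɪ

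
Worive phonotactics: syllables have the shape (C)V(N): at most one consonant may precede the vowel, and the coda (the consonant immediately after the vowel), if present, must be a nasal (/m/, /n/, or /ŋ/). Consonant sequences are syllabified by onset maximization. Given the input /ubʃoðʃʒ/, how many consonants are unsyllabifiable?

Under (C)V(N), the unsyllabifiable consonants are /b/, /ð/, /ʃ/, /ʒ/ (only a nasal (/m/, /n/, or /ŋ/) is licensed in coda position; onsets are limited to one consonant).

4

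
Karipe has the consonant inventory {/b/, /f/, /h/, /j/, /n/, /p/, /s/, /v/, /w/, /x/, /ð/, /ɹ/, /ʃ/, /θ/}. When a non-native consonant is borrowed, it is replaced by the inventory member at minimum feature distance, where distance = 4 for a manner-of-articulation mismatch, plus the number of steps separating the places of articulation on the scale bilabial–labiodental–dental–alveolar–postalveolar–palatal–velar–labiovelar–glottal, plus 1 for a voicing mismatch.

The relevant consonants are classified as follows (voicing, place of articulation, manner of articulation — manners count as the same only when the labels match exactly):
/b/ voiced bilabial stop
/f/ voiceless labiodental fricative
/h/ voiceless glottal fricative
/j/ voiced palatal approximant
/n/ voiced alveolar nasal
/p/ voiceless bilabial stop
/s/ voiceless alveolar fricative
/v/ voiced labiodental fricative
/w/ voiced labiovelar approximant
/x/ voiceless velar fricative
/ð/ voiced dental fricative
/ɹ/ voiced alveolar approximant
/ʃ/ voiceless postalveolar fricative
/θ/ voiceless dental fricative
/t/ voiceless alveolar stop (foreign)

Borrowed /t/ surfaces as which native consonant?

/p/ is closest: same manner (stop), place distance 3 (alveolar→bilabial), same voicing; total 3. Next closest is /b/ at distance 4.

p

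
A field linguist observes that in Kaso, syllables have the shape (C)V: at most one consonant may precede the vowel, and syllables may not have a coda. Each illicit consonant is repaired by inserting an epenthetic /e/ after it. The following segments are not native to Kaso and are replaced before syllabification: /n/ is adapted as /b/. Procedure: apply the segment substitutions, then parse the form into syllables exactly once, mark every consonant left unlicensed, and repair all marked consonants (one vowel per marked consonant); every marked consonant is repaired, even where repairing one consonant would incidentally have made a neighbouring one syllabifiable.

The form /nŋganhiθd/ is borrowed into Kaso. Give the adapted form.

beŋegabehiθede

Substitution: /n/ → /b/, giving /bŋgabhiθd/.
Under (C)V, the unsyllabifiable consonants are /b/, /ŋ/, /b/, /θ/, /d/ (no codas are permitted; onsets are limited to one consonant).
Each unlicensed consonant becomes the onset of a new syllable: /b/ → /be/, /ŋ/ → /ŋe/, /b/ → /be/, /θ/ → /θe/, /d/ → /de/.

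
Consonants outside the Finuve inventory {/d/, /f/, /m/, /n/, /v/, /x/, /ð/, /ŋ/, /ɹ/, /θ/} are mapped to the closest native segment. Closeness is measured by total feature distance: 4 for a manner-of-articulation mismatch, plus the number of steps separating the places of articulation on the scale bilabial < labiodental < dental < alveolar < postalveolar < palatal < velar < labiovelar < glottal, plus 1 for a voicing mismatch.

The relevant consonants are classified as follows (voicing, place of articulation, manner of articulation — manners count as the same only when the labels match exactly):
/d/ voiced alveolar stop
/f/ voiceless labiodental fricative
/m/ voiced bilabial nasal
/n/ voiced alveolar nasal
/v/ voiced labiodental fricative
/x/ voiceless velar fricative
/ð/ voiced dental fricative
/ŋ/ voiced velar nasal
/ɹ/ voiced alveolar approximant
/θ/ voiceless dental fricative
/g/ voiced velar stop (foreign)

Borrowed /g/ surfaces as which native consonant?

d

/d/ is closest: same manner (stop), place distance 3 (velar→alveolar), same voicing; total 3. Next closest is /ŋ/ at distance 4.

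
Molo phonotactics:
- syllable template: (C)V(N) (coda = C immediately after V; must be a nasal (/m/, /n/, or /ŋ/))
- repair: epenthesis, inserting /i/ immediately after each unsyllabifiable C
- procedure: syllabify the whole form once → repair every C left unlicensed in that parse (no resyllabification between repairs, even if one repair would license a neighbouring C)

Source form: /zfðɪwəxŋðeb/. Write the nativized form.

Syllabifying with onset maximization leaves /z/, /f/, /x/, /ŋ/, /b/ stranded (only a nasal (/m/, /n/, or /ŋ/) is licensed in coda position; onsets are limited to one consonant).
Epenthesis after each stranded consonant: /z/ → /zi/, /f/ → /fi/, /x/ → /xi/, /ŋ/ → /ŋi/, /b/ → /bi/.

zifiðɪwəxiŋiðebi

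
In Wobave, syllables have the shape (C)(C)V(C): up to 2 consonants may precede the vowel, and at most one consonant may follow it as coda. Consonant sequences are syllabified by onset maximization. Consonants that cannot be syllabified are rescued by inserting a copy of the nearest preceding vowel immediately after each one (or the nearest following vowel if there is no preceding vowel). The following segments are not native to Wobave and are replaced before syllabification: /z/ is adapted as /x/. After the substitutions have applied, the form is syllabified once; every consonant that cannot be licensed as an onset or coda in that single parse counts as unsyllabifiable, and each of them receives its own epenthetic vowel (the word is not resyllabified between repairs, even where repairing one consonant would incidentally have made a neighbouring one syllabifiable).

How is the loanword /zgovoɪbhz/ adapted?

Substitution: /z/ → /x/, giving /xgovoɪbhx/.
The consonants /h/, /x/ cannot be parsed into a legal (C)(C)V(C) syllable (at most one coda consonant is licensed; onsets may contain at most 2 consonants).
Inserting the epenthetic vowel yields /h/ → /hɪ/, /x/ → /xɪ/.

xgovoɪbhɪxɪ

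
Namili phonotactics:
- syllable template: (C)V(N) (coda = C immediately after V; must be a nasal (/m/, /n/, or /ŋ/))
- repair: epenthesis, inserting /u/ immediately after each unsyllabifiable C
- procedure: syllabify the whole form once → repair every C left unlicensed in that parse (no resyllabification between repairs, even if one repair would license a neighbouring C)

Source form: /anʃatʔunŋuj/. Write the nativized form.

anʃatuʔunŋuju

The consonants /t/, /j/ cannot be parsed into a legal (C)V(N) syllable (only a nasal (/m/, /n/, or /ŋ/) is licensed in coda position; onsets are limited to one consonant).
Each unlicensed consonant becomes the onset of a new syllable: /t/ → /tu/, /j/ → /ju/.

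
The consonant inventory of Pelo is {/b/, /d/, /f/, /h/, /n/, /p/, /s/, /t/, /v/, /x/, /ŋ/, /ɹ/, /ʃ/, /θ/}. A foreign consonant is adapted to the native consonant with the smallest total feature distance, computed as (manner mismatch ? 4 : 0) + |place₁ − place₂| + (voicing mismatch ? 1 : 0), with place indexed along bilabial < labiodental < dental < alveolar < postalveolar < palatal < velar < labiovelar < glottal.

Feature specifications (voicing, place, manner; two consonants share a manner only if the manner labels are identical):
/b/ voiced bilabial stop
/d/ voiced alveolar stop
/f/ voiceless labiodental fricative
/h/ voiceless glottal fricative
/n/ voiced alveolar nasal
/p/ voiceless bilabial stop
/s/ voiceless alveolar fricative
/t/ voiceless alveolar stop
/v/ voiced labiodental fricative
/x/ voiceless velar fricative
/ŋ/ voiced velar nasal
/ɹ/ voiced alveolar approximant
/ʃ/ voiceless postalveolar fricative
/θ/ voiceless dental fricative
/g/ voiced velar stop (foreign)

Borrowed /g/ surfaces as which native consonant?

d

/d/ is closest: same manner (stop), place distance 3 (velar→alveolar), same voicing; total 3. Next closest is /t/ at distance 4.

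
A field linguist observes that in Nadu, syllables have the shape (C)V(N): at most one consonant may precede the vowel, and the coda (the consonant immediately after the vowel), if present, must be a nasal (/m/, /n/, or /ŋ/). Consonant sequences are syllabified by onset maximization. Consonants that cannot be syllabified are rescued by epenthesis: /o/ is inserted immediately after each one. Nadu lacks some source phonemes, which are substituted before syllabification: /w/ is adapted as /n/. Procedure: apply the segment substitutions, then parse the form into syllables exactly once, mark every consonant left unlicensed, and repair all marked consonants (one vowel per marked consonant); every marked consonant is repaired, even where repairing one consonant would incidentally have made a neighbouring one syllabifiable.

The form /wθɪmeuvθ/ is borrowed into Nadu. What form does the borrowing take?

Substitution: /w/ → /n/, giving /nθɪmeuvθ/.
The consonants /n/, /v/, /θ/ cannot be parsed into a legal (C)V(N) syllable (only a nasal (/m/, /n/, or /ŋ/) is licensed in coda position; onsets are limited to one consonant).
Epenthesis after each stranded consonant: /n/ → /no/, /v/ → /vo/, /θ/ → /θo/.

noθɪmeuvoθo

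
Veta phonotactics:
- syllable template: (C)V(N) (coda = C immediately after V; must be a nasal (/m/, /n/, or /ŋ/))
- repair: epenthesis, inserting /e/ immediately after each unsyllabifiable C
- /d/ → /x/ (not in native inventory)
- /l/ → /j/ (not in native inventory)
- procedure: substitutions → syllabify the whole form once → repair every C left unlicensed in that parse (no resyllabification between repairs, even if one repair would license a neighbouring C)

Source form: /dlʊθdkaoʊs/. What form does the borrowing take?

Substitution: /d/ → /x/, /l/ → /j/, giving /xjʊθxkaoʊs/.
Under (C)V(N), the unsyllabifiable consonants are /x/, /θ/, /x/, /s/ (only a nasal (/m/, /n/, or /ŋ/) is licensed in coda position; onsets are limited to one consonant).
Epenthesis after each stranded consonant: /x/ → /xe/, /θ/ → /θe/, /x/ → /xe/, /s/ → /se/.

xejʊθexekaoʊse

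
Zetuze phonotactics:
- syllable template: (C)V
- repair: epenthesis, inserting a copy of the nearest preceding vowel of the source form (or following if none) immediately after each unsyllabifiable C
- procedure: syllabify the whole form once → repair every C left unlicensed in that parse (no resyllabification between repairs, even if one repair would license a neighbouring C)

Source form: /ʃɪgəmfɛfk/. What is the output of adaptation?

ʃɪgəməfɛfɛkɛ

Syllabifying with onset maximization leaves /m/, /f/, /k/ stranded (no codas are permitted; onsets are limited to one consonant).
Each unlicensed consonant becomes the onset of a new syllable: /m/ → /mə/, /f/ → /fɛ/, /k/ → /kɛ/.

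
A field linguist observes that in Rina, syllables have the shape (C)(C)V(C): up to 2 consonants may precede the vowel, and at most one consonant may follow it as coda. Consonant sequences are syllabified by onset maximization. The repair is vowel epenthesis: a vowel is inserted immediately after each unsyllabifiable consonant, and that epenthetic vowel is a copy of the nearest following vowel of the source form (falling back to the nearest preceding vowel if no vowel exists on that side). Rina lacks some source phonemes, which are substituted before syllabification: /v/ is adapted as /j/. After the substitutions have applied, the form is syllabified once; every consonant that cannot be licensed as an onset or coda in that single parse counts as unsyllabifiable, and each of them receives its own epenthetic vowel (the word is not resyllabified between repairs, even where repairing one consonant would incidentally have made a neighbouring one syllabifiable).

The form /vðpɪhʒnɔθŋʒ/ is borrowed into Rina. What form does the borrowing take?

jɪðpɪhʒnɔθŋɔʒɔ

Substitution: /v/ → /j/, giving /jðpɪhʒnɔθŋʒ/.
The consonants /j/, /ŋ/, /ʒ/ cannot be parsed into a legal (C)(C)V(C) syllable (at most one coda consonant is licensed; onsets may contain at most 2 consonants).
Epenthesis after each stranded consonant: /j/ → /jɪ/, /ŋ/ → /ŋɔ/, /ʒ/ → /ʒɔ/.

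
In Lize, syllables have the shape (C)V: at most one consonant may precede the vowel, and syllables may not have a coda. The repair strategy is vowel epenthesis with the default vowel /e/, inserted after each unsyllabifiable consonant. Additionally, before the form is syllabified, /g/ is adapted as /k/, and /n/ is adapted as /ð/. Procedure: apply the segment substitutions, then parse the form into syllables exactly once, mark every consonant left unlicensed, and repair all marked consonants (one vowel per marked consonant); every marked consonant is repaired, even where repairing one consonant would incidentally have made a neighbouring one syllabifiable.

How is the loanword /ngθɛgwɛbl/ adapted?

ðekeθɛkewɛbele

Substitution: /n/ → /ð/, /g/ → /k/, giving /ðkθɛkwɛbl/.
Under (C)V, the unsyllabifiable consonants are /ð/, /k/, /k/, /b/, /l/ (no codas are permitted; onsets are limited to one consonant).
Epenthesis after each stranded consonant: /ð/ → /ðe/, /k/ → /ke/, /k/ → /ke/, /b/ → /be/, /l/ → /le/.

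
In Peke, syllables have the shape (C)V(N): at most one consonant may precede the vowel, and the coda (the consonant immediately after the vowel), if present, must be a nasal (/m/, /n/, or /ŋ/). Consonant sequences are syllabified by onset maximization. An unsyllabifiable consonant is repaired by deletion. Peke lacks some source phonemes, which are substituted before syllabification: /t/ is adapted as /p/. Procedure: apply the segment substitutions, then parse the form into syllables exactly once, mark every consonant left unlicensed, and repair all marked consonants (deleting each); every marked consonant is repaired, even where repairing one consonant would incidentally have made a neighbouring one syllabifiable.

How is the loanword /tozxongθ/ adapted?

Substitution: /t/ → /p/, giving /pozxongθ/.
Under (C)V(N), the unsyllabifiable consonants are /z/, /g/, /θ/ (only a nasal (/m/, /n/, or /ŋ/) is licensed in coda position; onsets are limited to one consonant).
Each unlicensed consonant is deleted: /z/, /g/, /θ/.

poxon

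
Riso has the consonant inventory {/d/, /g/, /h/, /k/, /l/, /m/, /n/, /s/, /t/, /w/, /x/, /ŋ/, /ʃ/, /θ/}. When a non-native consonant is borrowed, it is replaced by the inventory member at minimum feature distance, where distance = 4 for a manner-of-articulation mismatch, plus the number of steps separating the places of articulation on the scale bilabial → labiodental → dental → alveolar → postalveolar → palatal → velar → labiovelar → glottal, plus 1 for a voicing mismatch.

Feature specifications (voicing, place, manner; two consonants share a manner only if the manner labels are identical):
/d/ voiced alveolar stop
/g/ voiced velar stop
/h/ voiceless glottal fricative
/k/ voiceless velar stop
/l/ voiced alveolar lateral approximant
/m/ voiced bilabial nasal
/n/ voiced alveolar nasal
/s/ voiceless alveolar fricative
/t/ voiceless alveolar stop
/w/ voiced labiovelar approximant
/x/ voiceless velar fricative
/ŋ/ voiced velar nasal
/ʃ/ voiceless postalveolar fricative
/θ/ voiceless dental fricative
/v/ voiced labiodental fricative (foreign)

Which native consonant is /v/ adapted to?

/θ/ is closest: same manner (fricative), place distance 1 (labiodental→dental), voicing differs (+1); total 2. Next closest is /s/ at distance 3.

θ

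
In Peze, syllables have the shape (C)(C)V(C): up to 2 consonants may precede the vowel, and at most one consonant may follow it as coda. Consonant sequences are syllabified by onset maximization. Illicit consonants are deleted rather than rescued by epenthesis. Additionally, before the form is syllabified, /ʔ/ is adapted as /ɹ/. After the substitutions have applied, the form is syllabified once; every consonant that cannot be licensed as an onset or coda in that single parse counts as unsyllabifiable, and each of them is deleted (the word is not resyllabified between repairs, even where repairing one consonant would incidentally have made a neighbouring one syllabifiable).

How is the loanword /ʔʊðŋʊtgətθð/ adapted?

Substitution: /ʔ/ → /ɹ/, giving /ɹʊðŋʊtgətθð/.
The consonants /θ/, /ð/ cannot be parsed into a legal (C)(C)V(C) syllable (at most one coda consonant is licensed; onsets may contain at most 2 consonants).
Deletion applies to /θ/, /ð/.

ɹʊðŋʊtgət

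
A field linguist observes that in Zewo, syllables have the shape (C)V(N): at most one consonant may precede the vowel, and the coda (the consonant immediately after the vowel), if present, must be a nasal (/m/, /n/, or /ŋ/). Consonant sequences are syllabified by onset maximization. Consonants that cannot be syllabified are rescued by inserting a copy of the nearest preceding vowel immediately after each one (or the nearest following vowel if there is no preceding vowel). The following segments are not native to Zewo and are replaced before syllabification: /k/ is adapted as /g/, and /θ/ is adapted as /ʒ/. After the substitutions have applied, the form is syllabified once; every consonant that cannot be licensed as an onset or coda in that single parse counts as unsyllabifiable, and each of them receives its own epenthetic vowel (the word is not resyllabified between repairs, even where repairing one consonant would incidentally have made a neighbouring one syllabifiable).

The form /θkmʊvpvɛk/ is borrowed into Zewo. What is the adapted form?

Substitution: /θ/ → /ʒ/, /k/ → /g/, giving /ʒgmʊvpvɛg/.
Under (C)V(N), the unsyllabifiable consonants are /ʒ/, /g/, /v/, /p/, /g/ (only a nasal (/m/, /n/, or /ŋ/) is licensed in coda position; onsets are limited to one consonant).
Each unlicensed consonant becomes the onset of a new syllable: /ʒ/ → /ʒʊ/, /g/ → /gʊ/, /v/ → /vʊ/, /p/ → /pʊ/, /g/ → /gɛ/.

ʒʊgʊmʊvʊpʊvɛgɛ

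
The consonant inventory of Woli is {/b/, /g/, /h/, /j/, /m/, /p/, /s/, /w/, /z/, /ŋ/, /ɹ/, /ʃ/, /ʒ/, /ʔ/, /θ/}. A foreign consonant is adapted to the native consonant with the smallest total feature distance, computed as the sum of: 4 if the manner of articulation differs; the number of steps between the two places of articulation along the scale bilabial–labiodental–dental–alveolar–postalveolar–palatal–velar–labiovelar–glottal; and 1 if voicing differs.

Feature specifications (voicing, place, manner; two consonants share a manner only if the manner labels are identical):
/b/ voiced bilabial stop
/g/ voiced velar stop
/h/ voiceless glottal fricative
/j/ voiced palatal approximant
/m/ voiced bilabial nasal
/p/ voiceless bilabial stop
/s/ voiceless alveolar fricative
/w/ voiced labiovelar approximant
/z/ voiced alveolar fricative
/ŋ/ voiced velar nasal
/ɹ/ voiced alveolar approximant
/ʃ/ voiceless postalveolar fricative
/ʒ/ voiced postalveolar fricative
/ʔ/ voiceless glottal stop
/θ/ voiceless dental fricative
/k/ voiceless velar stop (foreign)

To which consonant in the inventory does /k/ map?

g

/g/ is closest: same manner (stop), place distance 0 (velar→velar), voicing differs (+1); total 1. Next closest is /ʔ/ at distance 2.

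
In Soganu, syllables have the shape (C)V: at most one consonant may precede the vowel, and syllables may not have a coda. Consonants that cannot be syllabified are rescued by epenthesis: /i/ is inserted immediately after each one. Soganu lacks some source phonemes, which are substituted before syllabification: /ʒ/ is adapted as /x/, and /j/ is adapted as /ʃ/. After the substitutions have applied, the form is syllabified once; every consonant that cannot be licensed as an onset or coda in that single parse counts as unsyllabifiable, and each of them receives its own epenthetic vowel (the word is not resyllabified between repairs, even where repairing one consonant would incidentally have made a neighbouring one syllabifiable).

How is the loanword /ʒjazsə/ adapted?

Substitution: /ʒ/ → /x/, /j/ → /ʃ/, giving /xʃazsə/.
Syllabifying with onset maximization leaves /x/, /z/ stranded (no codas are permitted; onsets are limited to one consonant).
Each unlicensed consonant becomes the onset of a new syllable: /x/ → /xi/, /z/ → /zi/.

xiʃazisə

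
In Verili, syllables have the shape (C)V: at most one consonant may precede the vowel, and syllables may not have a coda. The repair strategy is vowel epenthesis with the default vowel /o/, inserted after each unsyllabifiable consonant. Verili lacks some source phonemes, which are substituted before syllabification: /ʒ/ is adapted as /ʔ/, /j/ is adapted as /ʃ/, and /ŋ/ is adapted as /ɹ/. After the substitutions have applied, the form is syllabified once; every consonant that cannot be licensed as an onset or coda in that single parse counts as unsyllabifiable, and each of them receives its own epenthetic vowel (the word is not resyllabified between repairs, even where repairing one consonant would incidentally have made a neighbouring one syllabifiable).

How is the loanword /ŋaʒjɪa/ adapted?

ɹaʔoʃɪa

Substitution: /ŋ/ → /ɹ/, /ʒ/ → /ʔ/, /j/ → /ʃ/, giving /ɹaʔʃɪa/.
Syllabifying with onset maximization leaves /ʔ/ stranded (no codas are permitted; onsets are limited to one consonant).
Each unlicensed consonant becomes the onset of a new syllable: /ʔ/ → /ʔo/.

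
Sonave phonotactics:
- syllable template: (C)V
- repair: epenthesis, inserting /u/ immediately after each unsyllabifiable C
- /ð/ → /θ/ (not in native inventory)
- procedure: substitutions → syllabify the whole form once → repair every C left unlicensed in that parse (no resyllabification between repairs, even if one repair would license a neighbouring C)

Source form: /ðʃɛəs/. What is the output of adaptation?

θuʃɛəsu

Substitution: /ð/ → /θ/, giving /θʃɛəs/.
The consonants /θ/, /s/ cannot be parsed into a legal (C)V syllable (no codas are permitted; onsets are limited to one consonant).
Each unlicensed consonant becomes the onset of a new syllable: /θ/ → /θu/, /s/ → /su/.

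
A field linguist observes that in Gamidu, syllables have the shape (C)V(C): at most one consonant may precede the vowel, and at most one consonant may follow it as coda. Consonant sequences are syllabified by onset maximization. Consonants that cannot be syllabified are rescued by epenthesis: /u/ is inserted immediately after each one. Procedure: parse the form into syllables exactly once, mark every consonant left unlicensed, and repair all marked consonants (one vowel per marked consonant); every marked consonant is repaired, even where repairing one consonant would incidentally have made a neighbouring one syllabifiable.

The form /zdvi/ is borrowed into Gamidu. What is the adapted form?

zuduvi

The consonants /z/, /d/ cannot be parsed into a legal (C)V(C) syllable (at most one coda consonant is licensed; onsets are limited to one consonant).
Inserting the epenthetic vowel yields /z/ → /zu/, /d/ → /du/.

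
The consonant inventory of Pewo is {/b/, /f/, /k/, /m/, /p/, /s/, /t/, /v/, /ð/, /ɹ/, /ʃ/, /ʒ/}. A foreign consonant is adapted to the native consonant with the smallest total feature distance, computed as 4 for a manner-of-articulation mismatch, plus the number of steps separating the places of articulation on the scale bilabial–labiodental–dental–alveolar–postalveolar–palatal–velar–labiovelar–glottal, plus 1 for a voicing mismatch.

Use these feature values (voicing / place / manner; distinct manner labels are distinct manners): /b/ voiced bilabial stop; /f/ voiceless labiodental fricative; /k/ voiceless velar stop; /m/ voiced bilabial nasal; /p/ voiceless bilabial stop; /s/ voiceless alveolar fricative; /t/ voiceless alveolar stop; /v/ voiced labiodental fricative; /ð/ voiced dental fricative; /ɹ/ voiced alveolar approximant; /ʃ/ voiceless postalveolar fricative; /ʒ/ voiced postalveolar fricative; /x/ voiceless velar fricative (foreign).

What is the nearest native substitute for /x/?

ʃ

/ʃ/ is closest: same manner (fricative), place distance 2 (velar→postalveolar), same voicing; total 2. Next closest is /s/ at distance 3.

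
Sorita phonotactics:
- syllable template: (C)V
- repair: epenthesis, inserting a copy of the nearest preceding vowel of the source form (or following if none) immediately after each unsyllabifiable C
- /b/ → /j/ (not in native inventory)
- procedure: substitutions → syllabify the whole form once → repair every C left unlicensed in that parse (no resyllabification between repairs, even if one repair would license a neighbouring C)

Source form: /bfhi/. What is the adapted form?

jifihi

Substitution: /b/ → /j/, giving /jfhi/.
Syllabifying with onset maximization leaves /j/, /f/ stranded (no codas are permitted; onsets are limited to one consonant).
Each unlicensed consonant becomes the onset of a new syllable: /j/ → /ji/, /f/ → /fi/.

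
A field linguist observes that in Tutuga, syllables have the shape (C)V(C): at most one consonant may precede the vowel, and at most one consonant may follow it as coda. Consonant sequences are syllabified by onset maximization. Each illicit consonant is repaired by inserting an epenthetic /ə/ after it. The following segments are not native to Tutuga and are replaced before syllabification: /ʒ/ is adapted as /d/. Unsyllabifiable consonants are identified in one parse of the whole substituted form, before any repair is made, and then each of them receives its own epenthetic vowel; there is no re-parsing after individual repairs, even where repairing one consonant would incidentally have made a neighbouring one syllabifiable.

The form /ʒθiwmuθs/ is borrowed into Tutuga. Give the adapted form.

Substitution: /ʒ/ → /d/, giving /dθiwmuθs/.
Under (C)V(C), the unsyllabifiable consonants are /d/, /s/ (at most one coda consonant is licensed; onsets are limited to one consonant).
Epenthesis after each stranded consonant: /d/ → /də/, /s/ → /sə/.

dəθiwmuθsə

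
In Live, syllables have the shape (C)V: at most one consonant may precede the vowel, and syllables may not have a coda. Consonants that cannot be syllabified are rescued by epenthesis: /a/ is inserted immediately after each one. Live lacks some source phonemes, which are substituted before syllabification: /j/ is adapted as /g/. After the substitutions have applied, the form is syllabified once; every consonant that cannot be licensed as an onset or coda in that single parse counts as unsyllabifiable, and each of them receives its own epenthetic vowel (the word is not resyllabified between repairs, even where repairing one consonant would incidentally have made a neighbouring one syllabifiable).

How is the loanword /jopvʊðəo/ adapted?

gopavʊðəo

Substitution: /j/ → /g/, giving /gopvʊðəo/.
The consonants /p/ cannot be parsed into a legal (C)V syllable (no codas are permitted; onsets are limited to one consonant).
Each unlicensed consonant becomes the onset of a new syllable: /p/ → /pa/.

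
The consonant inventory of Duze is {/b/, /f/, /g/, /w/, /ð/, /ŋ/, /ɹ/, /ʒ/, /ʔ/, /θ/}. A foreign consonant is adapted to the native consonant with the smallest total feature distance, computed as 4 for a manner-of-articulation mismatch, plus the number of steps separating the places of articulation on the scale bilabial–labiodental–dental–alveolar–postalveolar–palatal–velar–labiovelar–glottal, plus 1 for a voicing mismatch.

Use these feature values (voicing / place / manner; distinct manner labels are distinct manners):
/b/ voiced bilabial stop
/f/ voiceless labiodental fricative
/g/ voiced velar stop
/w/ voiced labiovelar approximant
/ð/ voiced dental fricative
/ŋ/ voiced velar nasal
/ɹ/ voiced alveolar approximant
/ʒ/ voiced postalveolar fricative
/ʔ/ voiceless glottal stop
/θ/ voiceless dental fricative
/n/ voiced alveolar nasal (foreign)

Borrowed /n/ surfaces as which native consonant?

ŋ

/ŋ/ is closest: same manner (nasal), place distance 3 (alveolar→velar), same voicing; total 3. Next closest is /ɹ/ at distance 4.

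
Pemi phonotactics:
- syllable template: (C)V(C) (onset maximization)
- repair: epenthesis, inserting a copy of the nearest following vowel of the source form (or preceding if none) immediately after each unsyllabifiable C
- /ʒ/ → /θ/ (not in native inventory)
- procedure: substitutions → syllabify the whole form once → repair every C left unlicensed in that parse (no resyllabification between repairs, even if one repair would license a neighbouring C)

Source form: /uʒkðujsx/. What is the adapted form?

uθkuðujsuxu

Substitution: /ʒ/ → /θ/, giving /uθkðujsx/.
Syllabifying with onset maximization leaves /k/, /s/, /x/ stranded (at most one coda consonant is licensed; onsets are limited to one consonant).
Epenthesis after each stranded consonant: /k/ → /ku/, /s/ → /su/, /x/ → /xu/.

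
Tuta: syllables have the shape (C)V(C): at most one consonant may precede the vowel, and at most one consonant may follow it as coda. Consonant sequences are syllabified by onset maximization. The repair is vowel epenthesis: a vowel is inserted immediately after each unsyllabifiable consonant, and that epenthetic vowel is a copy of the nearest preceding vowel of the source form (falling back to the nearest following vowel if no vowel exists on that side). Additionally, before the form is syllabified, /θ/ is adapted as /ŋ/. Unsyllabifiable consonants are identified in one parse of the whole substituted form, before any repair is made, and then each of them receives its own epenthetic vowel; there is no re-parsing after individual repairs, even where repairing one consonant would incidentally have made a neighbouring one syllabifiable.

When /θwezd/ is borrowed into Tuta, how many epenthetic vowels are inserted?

2

After substitution the input is /ŋwezd/.
The unsyllabifiable consonants are /ŋ/, /d/; each receives one epenthetic vowel.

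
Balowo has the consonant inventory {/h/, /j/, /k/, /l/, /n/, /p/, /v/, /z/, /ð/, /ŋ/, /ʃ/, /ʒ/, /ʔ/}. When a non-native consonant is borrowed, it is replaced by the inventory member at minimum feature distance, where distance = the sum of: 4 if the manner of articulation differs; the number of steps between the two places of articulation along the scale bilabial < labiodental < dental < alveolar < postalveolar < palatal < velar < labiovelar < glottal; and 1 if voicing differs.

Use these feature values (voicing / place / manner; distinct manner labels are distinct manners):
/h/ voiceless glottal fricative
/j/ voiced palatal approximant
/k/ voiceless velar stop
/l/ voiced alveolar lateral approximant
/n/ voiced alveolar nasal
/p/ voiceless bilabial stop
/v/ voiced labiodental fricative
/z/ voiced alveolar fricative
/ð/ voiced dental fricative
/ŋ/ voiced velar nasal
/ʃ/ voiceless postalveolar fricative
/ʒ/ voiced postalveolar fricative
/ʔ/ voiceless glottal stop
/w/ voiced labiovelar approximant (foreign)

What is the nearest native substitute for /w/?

j

/j/ is closest: same manner (approximant), place distance 2 (labiovelar→palatal), same voicing; total 2. Next closest is /ŋ/ at distance 5.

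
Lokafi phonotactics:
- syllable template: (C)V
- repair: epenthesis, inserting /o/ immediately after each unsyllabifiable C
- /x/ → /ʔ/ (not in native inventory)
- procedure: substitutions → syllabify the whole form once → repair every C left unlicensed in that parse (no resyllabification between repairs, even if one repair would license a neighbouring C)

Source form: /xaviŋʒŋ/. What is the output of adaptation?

ʔaviŋoʒoŋo

Substitution: /x/ → /ʔ/, giving /ʔaviŋʒŋ/.
Syllabifying with onset maximization leaves /ŋ/, /ʒ/, /ŋ/ stranded (no codas are permitted; onsets are limited to one consonant).
Epenthesis after each stranded consonant: /ŋ/ → /ŋo/, /ʒ/ → /ʒo/, /ŋ/ → /ŋo/.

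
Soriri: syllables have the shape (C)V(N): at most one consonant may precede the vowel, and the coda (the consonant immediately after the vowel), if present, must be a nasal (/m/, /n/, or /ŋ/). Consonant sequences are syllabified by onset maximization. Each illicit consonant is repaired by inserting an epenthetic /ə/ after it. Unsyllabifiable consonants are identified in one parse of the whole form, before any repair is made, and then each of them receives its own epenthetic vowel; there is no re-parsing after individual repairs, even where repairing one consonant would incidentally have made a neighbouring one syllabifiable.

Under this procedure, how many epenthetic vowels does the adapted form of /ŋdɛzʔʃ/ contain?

4

The unsyllabifiable consonants are /ŋ/, /z/, /ʔ/, /ʃ/; each receives one epenthetic vowel.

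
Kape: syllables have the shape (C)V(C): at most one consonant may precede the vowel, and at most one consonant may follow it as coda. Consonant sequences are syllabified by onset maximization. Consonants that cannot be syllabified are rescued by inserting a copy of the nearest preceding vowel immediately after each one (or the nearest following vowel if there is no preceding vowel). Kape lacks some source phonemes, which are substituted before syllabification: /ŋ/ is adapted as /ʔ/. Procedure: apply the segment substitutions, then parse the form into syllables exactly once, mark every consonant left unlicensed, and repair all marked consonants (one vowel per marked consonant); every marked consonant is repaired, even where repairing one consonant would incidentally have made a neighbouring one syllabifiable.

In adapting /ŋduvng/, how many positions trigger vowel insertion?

3

After substitution the input is /ʔduvng/.
The unsyllabifiable consonants are /ʔ/, /n/, /g/; each receives one epenthetic vowel.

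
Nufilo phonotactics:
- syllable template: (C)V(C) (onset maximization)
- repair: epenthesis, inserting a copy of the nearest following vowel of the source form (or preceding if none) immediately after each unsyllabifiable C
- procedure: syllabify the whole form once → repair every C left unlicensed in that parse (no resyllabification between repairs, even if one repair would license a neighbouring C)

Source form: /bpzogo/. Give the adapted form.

Under (C)V(C), the unsyllabifiable consonants are /b/, /p/ (at most one coda consonant is licensed; onsets are limited to one consonant).
Each unlicensed consonant becomes the onset of a new syllable: /b/ → /bo/, /p/ → /po/.

bopozogo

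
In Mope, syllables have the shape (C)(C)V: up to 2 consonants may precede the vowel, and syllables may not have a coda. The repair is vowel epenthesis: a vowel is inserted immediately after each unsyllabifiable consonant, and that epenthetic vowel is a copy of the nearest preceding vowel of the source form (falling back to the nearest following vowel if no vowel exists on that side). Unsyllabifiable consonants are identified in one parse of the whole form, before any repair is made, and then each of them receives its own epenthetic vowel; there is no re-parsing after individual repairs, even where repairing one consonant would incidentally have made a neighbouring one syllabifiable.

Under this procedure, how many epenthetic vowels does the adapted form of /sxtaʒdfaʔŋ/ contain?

4

The unsyllabifiable consonants are /s/, /ʒ/, /ʔ/, /ŋ/; each receives one epenthetic vowel.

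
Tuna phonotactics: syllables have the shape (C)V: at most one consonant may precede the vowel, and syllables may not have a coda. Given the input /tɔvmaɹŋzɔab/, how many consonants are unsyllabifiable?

4

Under (C)V, the unsyllabifiable consonants are /v/, /ɹ/, /ŋ/, /b/ (no codas are permitted; onsets are limited to one consonant).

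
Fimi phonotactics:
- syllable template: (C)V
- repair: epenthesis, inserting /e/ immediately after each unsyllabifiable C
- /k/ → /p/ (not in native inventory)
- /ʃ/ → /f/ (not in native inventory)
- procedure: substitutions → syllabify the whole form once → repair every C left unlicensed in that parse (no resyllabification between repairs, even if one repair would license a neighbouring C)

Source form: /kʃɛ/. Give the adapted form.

Substitution: /k/ → /p/, /ʃ/ → /f/, giving /pfɛ/.
Under (C)V, the unsyllabifiable consonants are /p/ (no codas are permitted; onsets are limited to one consonant).
Inserting the epenthetic vowel yields /p/ → /pe/.

pefɛ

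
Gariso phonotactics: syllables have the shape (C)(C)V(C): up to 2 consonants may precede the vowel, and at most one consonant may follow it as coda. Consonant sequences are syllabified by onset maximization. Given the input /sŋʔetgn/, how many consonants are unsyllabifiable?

The consonants /s/, /g/, /n/ cannot be parsed into a legal (C)(C)V(C) syllable (at most one coda consonant is licensed; onsets may contain at most 2 consonants).

3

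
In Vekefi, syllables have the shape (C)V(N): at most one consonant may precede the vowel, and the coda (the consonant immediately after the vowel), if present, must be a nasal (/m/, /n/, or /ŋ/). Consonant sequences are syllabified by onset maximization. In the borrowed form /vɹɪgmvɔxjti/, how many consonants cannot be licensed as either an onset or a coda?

Syllabifying with onset maximization leaves /v/, /g/, /m/, /x/, /j/ stranded (only a nasal (/m/, /n/, or /ŋ/) is licensed in coda position; onsets are limited to one consonant).

5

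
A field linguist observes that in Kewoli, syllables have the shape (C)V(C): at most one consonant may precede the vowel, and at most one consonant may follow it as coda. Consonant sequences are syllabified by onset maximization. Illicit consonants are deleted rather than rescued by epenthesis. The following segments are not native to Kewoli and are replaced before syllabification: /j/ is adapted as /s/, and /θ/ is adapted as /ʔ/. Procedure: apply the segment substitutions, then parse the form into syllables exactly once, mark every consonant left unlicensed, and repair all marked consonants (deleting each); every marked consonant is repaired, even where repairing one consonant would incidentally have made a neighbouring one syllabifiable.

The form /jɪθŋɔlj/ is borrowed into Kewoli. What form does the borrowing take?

sɪʔŋɔl

Substitution: /j/ → /s/, /θ/ → /ʔ/, giving /sɪʔŋɔls/.
Under (C)V(C), the unsyllabifiable consonants are /s/ (at most one coda consonant is licensed; onsets are limited to one consonant).
Deleting the stranded consonants removes /s/.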